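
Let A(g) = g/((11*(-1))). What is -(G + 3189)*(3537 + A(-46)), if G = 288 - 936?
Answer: -8998143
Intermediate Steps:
G = -648
A(g) = -g/11 (A(g) = g/(-11) = g*(-1/11) = -g/11)
-(G + 3189)*(3537 + A(-46)) = -(-648 + 3189)*(3537 - 1/11*(-46)) = -2541*(3537 + 46/11) = -2541*38953/11 = -1*8998143 = -8998143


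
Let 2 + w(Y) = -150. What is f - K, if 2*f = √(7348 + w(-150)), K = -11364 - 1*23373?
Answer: 34737 + √1799 ≈ 34779.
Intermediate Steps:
K = -34737 (K = -11364 - 23373 = -34737)
w(Y) = -152 (w(Y) = -2 - 150 = -152)
f = √1799 (f = √(7348 - 152)/2 = √7196/2 = (2*√1799)/2 = √1799 ≈ 42.415)
f - K = √1799 - 1*(-34737) = √1799 + 34737 = 34737 + √1799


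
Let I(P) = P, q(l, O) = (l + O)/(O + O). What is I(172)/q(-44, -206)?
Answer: 35432/125 ≈ 283.46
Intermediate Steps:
q(l, O) = (O + l)/(2*O) (q(l, O) = (O + l)/((2*O)) = (O + l)*(1/(2*O)) = (O + l)/(2*O))
I(172)/q(-44, -206) = 172/(((½)*(-206 - 44)/(-206))) = 172/(((½)*(-1/206)*(-250))) = 172/(125/206) = 172*(206/125) = 35432/125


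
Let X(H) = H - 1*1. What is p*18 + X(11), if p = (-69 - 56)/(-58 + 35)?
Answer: 2480/23 ≈ 107.83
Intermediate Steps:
X(H) = -1 + H (X(H) = H - 1 = -1 + H)
p = 125/23 (p = -125/(-23) = -125*(-1/23) = 125/23 ≈ 5.4348)
p*18 + X(11) = (125/23)*18 + (-1 + 11) = 2250/23 + 10 = 2480/23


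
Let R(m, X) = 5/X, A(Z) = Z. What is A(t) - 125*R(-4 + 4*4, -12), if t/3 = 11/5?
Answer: 3521/60 ≈ 58.683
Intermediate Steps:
t = 33/5 (t = 3*(11/5) = 33/5 ≈ 6.6000)
A(t) - 125*R(-4 + 4*4, -12) = 33/5 - 625/(-12) = 33/5 - 625*(-1)/12 = 33/5 - 125*(-5/12) = 33/5 + 625/12 = 3521/60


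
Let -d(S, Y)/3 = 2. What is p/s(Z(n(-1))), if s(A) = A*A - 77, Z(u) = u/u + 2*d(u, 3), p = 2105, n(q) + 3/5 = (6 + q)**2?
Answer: 2105/44 ≈ 47.841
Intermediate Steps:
n(q) = -3/5 + (6 + q)**2
d(S, Y) = -6 (d(S, Y) = -3*2 = -6)
Z(u) = -11 (Z(u) = u/u + 2*(-6) = 1 - 12 = -11)
s(A) = -77 + A**2 (s(A) = A**2 - 77 = -77 + A**2)
p/s(Z(n(-1))) = 2105/(-77 + (-11)**2) = 2105/(-77 + 121) = 2105/44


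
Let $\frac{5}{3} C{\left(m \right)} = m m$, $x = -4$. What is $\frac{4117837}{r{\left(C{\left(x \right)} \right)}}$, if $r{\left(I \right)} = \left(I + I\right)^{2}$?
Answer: $\frac{102945925}{9216} \approx 11170.0$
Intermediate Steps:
$C{\left(m \right)} = \frac{3 m^{2}}{5}$ ($C{\left(m \right)} = \frac{3 m m}{5} = \frac{3 m^{2}}{5}$)
$r{\left(I \right)} = 4 I^{2}$ ($r{\left(I \right)} = \left(2 I\right)^{2} = 4 I^{2}$)
$\frac{4117837}{r{\left(C{\left(x \right)} \right)}} = \frac{4117837}{4 \left(\frac{3 \left(-4\right)^{2}}{5}\right)^{2}} = \frac{4117837}{4 \left(\frac{3}{5} \cdot 16\right)^{2}} = \frac{4117837}{4 \left(\frac{48}{5}\right)^{2}} = \frac{4117837}{4 \cdot \frac{2304}{25}} = \frac{4117837}{\frac{9216}{25}} = 4117837 \cdot \frac{25}{9216} = \frac{102945925}{9216}$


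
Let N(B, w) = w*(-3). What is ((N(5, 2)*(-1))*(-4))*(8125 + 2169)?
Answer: -247056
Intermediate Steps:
N(B, w) = -3*w
((N(5, 2)*(-1))*(-4))*(8125 + 2169) = ((-3*2*(-1))*(-4))*(8125 + 2169) = (-6*(-1)*(-4))*10294 = (6*(-4))*10294 = -24*10294 = -247056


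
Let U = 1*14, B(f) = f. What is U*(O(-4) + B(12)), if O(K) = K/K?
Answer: 182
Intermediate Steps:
U = 14
O(K) = 1
U*(O(-4) + B(12)) = 14*(1 + 12) = 14*13 = 182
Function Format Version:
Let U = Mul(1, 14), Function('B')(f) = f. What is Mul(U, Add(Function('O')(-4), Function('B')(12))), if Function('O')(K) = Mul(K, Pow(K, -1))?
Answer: 182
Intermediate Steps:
U = 14
Function('O')(K) = 1
Mul(U, Add(Function('O')(-4), Function('B')(12))) = Mul(14, Add(1, 12)) = Mul(14, 13) = 182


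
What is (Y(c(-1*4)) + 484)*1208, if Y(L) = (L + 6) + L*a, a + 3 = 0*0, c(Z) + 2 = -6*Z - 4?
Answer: 548432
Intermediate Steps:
c(Z) = -6 - 6*Z (c(Z) = -2 + (-6*Z - 4) = -2 + (-4 - 6*Z) = -6 - 6*Z)
a = -3 (a = -3 + 0*0 = -3 + 0 = -3)
Y(L) = 6 - 2*L (Y(L) = (L + 6) + L*(-3) = (6 + L) - 3*L = 6 - 2*L)
(Y(c(-1*4)) + 484)*1208 = ((6 - 2*(-6 - (-6)*4)) + 484)*1208 = ((6 - 2*(-6 - 6*(-4))) + 484)*1208 = ((6 - 2*(-6 + 24)) + 484)*1208 = ((6 - 2*18) + 484)*1208 = ((6 - 36) + 484)*1208 = (-30 + 484)*1208 = 454*1208 = 548432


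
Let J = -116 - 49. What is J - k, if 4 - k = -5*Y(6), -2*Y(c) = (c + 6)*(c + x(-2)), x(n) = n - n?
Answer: 11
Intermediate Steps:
x(n) = 0
Y(c) = -c*(6 + c)/2 (Y(c) = -(c + 6)*(c + 0)/2 = -(6 + c)*c/2 = -c*(6 + c)/2)
k = -176 (k = 4 - (-5)*(½)*6*(-6 - 1*6) = 4 - (-5)*(½)*6*(-6 - 6) = 4 - (-5)*(½)*6*(-12) = 4 - (-5)*(-36) = 4 - 1*180 = 4 - 180 = -176)
J = -165
J - k = -165 - 1*(-176) = -165 + 176 = 11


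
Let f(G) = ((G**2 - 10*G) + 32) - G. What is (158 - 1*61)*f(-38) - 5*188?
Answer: 182778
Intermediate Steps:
f(G) = 32 + G**2 - 11*G (f(G) = (32 + G**2 - 10*G) - G = 32 + G**2 - 11*G)
(158 - 1*61)*f(-38) - 5*188 = (158 - 1*61)*(32 + (-38)**2 - 11*(-38)) - 5*188 = (158 - 61)*(32 + 1444 + 418) - 940 = 97*1894 - 940 = 183718 - 940 = 182778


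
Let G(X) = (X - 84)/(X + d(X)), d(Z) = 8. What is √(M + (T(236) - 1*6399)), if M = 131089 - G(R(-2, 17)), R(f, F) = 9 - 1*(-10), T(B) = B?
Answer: √10119201/9 ≈ 353.45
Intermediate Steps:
R(f, F) = 19 (R(f, F) = 9 + 10 = 19)
G(X) = (-84 + X)/(8 + X) (G(X) = (X - 84)/(X + 8) = (-84 + X)/(8 + X))
M = 3539468/27 (M = 131089 - (-84 + 19)/(8 + 19) = 131089 - (-65)/27 = 131089 - 1*(-65/27) = 131089 + 65/27 = 3539468/27 ≈ 1.3109e+5)
√(M + (T(236) - 1*6399)) = √(3539468/27 + (236 - 1*6399)) = √(3539468/27 + (236 - 6399)) = √(3539468/27 - 6163) = √(3373067/27) = √10119201/9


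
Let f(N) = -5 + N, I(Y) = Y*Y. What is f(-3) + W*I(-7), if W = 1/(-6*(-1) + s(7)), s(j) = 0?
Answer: 1/6 ≈ 0.16667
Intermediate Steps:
I(Y) = Y**2
W = 1/6 (W = 1/(-6*(-1) + 0) = 1/(6 + 0) = 1/6 ≈ 0.16667)
f(-3) + W*I(-7) = (-5 - 3) + (1/6)*(-7)**2 = -8 + (1/6)*49 = -8 + 49/6 = 1/6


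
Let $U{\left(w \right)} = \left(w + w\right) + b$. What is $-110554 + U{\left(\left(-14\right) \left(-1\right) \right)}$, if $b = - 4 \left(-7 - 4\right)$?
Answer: $-110482$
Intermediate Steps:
$b = 44$ ($b = \left(-4\right) \left(-11\right) = 44$)
$U{\left(w \right)} = 44 + 2 w$ ($U{\left(w \right)} = \left(w + w\right) + 44 = 2 w + 44 = 44 + 2 w$)
$-110554 + U{\left(\left(-14\right) \left(-1\right) \right)} = -110554 + \left(44 + 2 \left(\left(-14\right) \left(-1\right)\right)\right) = -110554 + \left(44 + 2 \cdot 14\right) = -110554 + \left(44 + 28\right) = -110554 + 72 = -110482$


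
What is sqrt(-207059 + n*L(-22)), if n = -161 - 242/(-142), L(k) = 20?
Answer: I*sqrt(1059844619)/71 ≈ 458.52*I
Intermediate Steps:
n = -11310/71 (n = -161 - 242*(-1/142) = -161 + 121/71 = -11310/71 ≈ -159.30)
sqrt(-207059 + n*L(-22)) = sqrt(-207059 - 11310/71*20) = sqrt(-207059 - 226200/71) = sqrt(-14927389/71) = I*sqrt(1059844619)/71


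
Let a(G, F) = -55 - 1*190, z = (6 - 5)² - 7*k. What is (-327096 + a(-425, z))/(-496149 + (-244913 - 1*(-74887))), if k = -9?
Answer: 327341/666175 ≈ 0.49137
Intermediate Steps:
z = 64 (z = (6 - 5)² - 7*(-9) = 1² + 63 = 1 + 63 = 64)
a(G, F) = -245 (a(G, F) = -55 - 190 = -245)
(-327096 + a(-425, z))/(-496149 + (-244913 - 1*(-74887))) = (-327096 - 245)/(-496149 + (-244913 - 1*(-74887))) = -327341/(-496149 + (-244913 + 74887)) = -327341/(-496149 - 170026) = -327341/(-666175) = -327341*(-1/666175) = 327341/666175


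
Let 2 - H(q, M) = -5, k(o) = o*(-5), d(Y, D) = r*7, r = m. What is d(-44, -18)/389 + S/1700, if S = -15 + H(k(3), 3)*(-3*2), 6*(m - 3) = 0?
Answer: 13527/661300 ≈ 0.020455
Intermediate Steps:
m = 3 (m = 3 + (1/6)*0 = 3 + 0 = 3)
r = 3
d(Y, D) = 21 (d(Y, D) = 3*7 = 21)
k(o) = -5*o
H(q, M) = 7 (H(q, M) = 2 - 1*(-5) = 2 + 5 = 7)
S = -57 (S = -15 + 7*(-3*2) = -15 + 7*(-6) = -15 - 42 = -57)
d(-44, -18)/389 + S/1700 = 21/389 - 57/1700 = 13527/661300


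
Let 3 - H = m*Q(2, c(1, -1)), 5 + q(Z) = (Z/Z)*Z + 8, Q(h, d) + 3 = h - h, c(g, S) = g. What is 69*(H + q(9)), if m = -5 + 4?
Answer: 828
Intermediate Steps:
Q(h, d) = -3 (Q(h, d) = -3 + (h - h) = -3 + 0 = -3)
q(Z) = 3 + Z (q(Z) = -5 + ((Z/Z)*Z + 8) = -5 + (1*Z + 8) = -5 + (Z + 8) = -5 + (8 + Z) = 3 + Z)
m = -1
H = 0 (H = 3 - (-1)*(-3) = 3 - 1*3 = 3 - 3 = 0)
69*(H + q(9)) = 69*(0 + (3 + 9)) = 69*(0 + 12) = 69*12 = 828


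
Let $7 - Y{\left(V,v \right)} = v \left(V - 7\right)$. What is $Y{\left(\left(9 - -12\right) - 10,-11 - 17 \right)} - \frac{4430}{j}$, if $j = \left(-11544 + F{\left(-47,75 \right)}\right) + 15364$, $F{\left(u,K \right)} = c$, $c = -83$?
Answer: $\frac{440273}{3737} \approx 117.81$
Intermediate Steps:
$F{\left(u,K \right)} = -83$
$j = 3737$ ($j = \left(-11544 - 83\right) + 15364 = -11627 + 15364 = 3737$)
$Y{\left(V,v \right)} = 7 - v \left(-7 + V\right)$ ($Y{\left(V,v \right)} = 7 - v \left(V - 7\right) = 7 - v \left(-7 + V\right)$)
$Y{\left(\left(9 - -12\right) - 10,-11 - 17 \right)} - \frac{4430}{j} = \left(7 + 7 \left(-11 - 17\right) - \left(\left(9 - -12\right) - 10\right) \left(-11 - 17\right)\right) - \frac{4430}{3737} = \left(7 + 7 \left(-11 - 17\right) - \left(\left(9 + \left(-9 + 21\right)\right) - 10\right) \left(-11 - 17\right)\right) - \frac{4430}{3737} = \left(7 + 7 \left(-28\right) - \left(\left(9 + 12\right) - 10\right) \left(-28\right)\right) - \frac{4430}{3737} = \left(7 - 196 - \left(21 - 10\right) \left(-28\right)\right) - \frac{4430}{3737} = \left(7 - 196 - 11 \left(-28\right)\right) - \frac{4430}{3737} = \left(7 - 196 + 308\right) - \frac{4430}{3737} = 119 - \frac{4430}{3737} = \frac{440273}{3737}$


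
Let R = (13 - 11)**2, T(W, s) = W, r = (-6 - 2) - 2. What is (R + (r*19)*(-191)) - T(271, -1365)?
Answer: 36023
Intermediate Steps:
r = -10 (r = -8 - 2 = -10)
R = 4 (R = 2**2 = 4)
(R + (r*19)*(-191)) - T(271, -1365) = (4 - 10*19*(-191)) - 1*271 = (4 - 190*(-191)) - 271 = (4 + 36290) - 271 = 36294 - 271 = 36023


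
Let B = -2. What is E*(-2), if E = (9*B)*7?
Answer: 252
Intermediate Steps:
E = -126 (E = (9*(-2))*7 = -18*7 = -126)
E*(-2) = -126*(-2) = 252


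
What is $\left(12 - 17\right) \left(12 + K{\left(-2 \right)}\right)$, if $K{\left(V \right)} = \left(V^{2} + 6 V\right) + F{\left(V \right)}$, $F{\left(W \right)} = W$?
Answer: $-10$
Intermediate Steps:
$K{\left(V \right)} = V^{2} + 7 V$ ($K{\left(V \right)} = \left(V^{2} + 6 V\right) + V = V^{2} + 7 V$)
$\left(12 - 17\right) \left(12 + K{\left(-2 \right)}\right) = \left(12 - 17\right) \left(12 - 2 \left(7 - 2\right)\right) = - 5 \left(12 - 10\right) = \left(-5\right) 2 = -10$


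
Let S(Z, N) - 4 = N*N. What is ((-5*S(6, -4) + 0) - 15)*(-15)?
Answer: 1725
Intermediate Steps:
S(Z, N) = 4 + N² (S(Z, N) = 4 + N*N = 4 + N²)
((-5*S(6, -4) + 0) - 15)*(-15) = ((-5*(4 + (-4)²) + 0) - 15)*(-15) = ((-5*(4 + 16) + 0) - 15)*(-15) = ((-5*20 + 0) - 15)*(-15) = ((-100 + 0) - 15)*(-15) = (-100 - 15)*(-15) = -115*(-15) = 1725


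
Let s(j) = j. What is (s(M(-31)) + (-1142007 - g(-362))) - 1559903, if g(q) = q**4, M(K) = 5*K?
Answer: -17175232001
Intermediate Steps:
(s(M(-31)) + (-1142007 - g(-362))) - 1559903 = (5*(-31) + (-1142007 - 1*(-362)**4)) - 1559903 = (-155 + (-1142007 - 1*17172529936)) - 1559903 = (-155 + (-1142007 - 17172529936)) - 1559903 = (-155 - 17173671943) - 1559903 = -17173672098 - 1559903 = -17175232001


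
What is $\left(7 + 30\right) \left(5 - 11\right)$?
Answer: $-222$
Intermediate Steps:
$\left(7 + 30\right) \left(5 - 11\right) = 37 \left(5 - 11\right) = 37 \left(-6\right) = -222$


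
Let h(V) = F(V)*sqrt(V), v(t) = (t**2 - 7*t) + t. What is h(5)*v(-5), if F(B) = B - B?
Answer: 0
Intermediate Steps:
F(B) = 0
v(t) = t**2 - 6*t
h(V) = 0 (h(V) = 0*sqrt(V) = 0)
h(5)*v(-5) = 0*(-5*(-6 - 5)) = 0*(-5*(-11)) = 0*55 = 0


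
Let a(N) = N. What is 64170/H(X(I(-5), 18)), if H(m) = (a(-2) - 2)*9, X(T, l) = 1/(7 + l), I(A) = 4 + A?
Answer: -3565/2 ≈ -1782.5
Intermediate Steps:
H(m) = -36 (H(m) = (-2 - 2)*9 = -4*9 = -36)
64170/H(X(I(-5), 18)) = 64170/(-36) = 64170*(-1/36) = -3565/2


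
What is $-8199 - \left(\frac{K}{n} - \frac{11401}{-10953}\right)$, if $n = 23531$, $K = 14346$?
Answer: $- \frac{2113595026226}{257735043} \approx -8200.7$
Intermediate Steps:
$-8199 - \left(\frac{K}{n} - \frac{11401}{-10953}\right) = -8199 - \left(\frac{14346}{23531} - \frac{11401}{-10953}\right) = -8199 - \left(14346 \cdot \frac{1}{23531} - - \frac{11401}{10953}\right) = -8199 - \left(\frac{14346}{23531} + \frac{11401}{10953}\right) = -8199 - \frac{425408669}{257735043} = - \frac{2113595026226}{257735043}$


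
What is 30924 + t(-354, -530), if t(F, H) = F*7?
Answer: 28446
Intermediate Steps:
t(F, H) = 7*F
30924 + t(-354, -530) = 30924 + 7*(-354) = 30924 - 2478 = 28446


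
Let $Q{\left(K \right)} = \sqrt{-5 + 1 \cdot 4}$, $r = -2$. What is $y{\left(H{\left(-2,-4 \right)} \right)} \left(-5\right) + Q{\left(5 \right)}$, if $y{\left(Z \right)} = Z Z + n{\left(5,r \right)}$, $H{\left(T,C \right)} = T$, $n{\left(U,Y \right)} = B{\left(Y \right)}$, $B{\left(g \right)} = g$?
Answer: $-10 + i \approx -10.0 + 1.0 i$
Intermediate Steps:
$n{\left(U,Y \right)} = Y$
$y{\left(Z \right)} = -2 + Z^{2}$ ($y{\left(Z \right)} = Z Z - 2 = Z^{2} - 2 = -2 + Z^{2}$)
$Q{\left(K \right)} = i$ ($Q{\left(K \right)} = \sqrt{-5 + 4} = \sqrt{-1} = i$)
$y{\left(H{\left(-2,-4 \right)} \right)} \left(-5\right) + Q{\left(5 \right)} = \left(-2 + \left(-2\right)^{2}\right) \left(-5\right) + i = \left(-2 + 4\right) \left(-5\right) + i = 2 \left(-5\right) + i = -10 + i$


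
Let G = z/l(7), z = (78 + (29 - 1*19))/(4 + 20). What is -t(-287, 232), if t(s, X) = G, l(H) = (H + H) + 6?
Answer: -11/60 ≈ -0.18333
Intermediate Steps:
l(H) = 6 + 2*H (l(H) = 2*H + 6 = 6 + 2*H)
z = 11/3 (z = (78 + (29 - 19))/24 = (78 + 10)*(1/24) = 88*(1/24) = 11/3 ≈ 3.6667)
G = 11/60 (G = 11/(3*(6 + 2*7)) = 11/(3*(6 + 14)) = (11/3)/20 = (11/3)*(1/20) = 11/60 ≈ 0.18333)
t(s, X) = 11/60
-t(-287, 232) = -1*11/60 = -11/60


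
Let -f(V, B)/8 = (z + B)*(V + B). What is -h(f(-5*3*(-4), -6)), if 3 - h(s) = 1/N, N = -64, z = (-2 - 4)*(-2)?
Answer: -193/64 ≈ -3.0156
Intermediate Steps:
z = 12 (z = -6*(-2) = 12)
f(V, B) = -8*(12 + B)*(B + V) (f(V, B) = -8*(12 + B)*(V + B) = -8*(12 + B)*(B + V))
h(s) = 193/64 (h(s) = 3 - 1/(-64) = 3 - 1*(-1/64) = 3 + 1/64 = 193/64)
-h(f(-5*3*(-4), -6)) = -1*193/64 = -193/64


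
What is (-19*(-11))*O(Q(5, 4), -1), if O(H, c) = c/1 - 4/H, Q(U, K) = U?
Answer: -1881/5 ≈ -376.20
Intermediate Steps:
O(H, c) = c - 4/H (O(H, c) = c*1 - 4/H = c - 4/H)
(-19*(-11))*O(Q(5, 4), -1) = (-19*(-11))*(-1 - 4/5) = 209*(-1 - 4*⅕) = 209*(-1 - ⅘) = 209*(-9/5) = -1881/5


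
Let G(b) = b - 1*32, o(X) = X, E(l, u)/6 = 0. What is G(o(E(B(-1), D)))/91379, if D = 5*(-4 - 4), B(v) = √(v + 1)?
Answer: -32/91379 ≈ -0.00035019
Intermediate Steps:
B(v) = √(1 + v)
D = -40 (D = 5*(-8) = -40)
E(l, u) = 0 (E(l, u) = 6*0 = 0)
G(b) = -32 + b (G(b) = b - 32 = -32 + b)
G(o(E(B(-1), D)))/91379 = (-32 + 0)/91379 = -32*1/91379 = -32/91379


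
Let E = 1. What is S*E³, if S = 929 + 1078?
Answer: 2007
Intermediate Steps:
S = 2007
S*E³ = 2007*1³ = 2007*1 = 2007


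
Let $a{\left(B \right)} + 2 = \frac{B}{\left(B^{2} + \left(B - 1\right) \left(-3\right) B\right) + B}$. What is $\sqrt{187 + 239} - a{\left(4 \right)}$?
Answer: $\frac{9}{4} + \sqrt{426} \approx 22.89$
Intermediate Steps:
$a{\left(B \right)} = -2 + \frac{B}{B + B^{2} + B \left(3 - 3 B\right)}$ ($a{\left(B \right)} = -2 + \frac{B}{\left(B^{2} + \left(B - 1\right) \left(-3\right) B\right) + B} = -2 + \frac{B}{\left(B^{2} + \left(-1 + B\right) \left(-3\right) B\right) + B} = -2 + \frac{B}{\left(B^{2} + \left(3 - 3 B\right) B\right) + B} = -2 + \frac{B}{\left(B^{2} + B \left(3 - 3 B\right)\right) + B} = -2 + \frac{B}{B + B^{2} + B \left(3 - 3 B\right)}$)
$\sqrt{187 + 239} - a{\left(4 \right)} = \sqrt{187 + 239} - \frac{7 - 16}{2 \left(-2 + 4\right)} = \sqrt{426} - \frac{7 - 16}{2 \cdot 2} = \sqrt{426} - \frac{1}{2} \cdot \frac{1}{2} \left(-9\right) = \sqrt{426} - - \frac{9}{4} = \sqrt{426} + \frac{9}{4} = \frac{9}{4} + \sqrt{426}$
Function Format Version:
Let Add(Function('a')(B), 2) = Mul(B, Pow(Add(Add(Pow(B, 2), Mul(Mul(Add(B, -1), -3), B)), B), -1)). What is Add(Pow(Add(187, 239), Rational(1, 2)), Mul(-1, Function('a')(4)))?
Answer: Add(Rational(9, 4), Pow(426, Rational(1, 2))) ≈ 22.890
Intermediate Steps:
Function('a')(B) = Add(-2, Mul(B, Pow(Add(B, Pow(B, 2), Mul(B, Add(3, Mul(-3, B)))), -1))) (Function('a')(B) = Add(-2, Mul(B, Pow(Add(Add(Pow(B, 2), Mul(Mul(Add(B, -1), -3), B)), B), -1))) = Add(-2, Mul(B, Pow(Add(Add(Pow(B, 2), Mul(Mul(Add(-1, B), -3), B)), B), -1))) = Add(-2, Mul(B, Pow(Add(Add(Pow(B, 2), Mul(Add(3, Mul(-3, B)), B)), B), -1))) = Add(-2, Mul(B, Pow(Add(Add(Pow(B, 2), Mul(B, Add(3, Mul(-3, B)))), B), -1))) = Add(-2, Mul(B, Pow(Add(B, Pow(B, 2), Mul(B, Add(3, Mul(-3, B)))), -1))))
Add(Pow(Add(187, 239), Rational(1, 2)), Mul(-1, Function('a')(4))) = Add(Pow(Add(187, 239), Rational(1, 2)), Mul(-1, Mul(Rational(1, 2), Pow(Add(-2, 4), -1), Add(7, Mul(-4, 4))))) = Add(Pow(426, Rational(1, 2)), Mul(-1, Mul(Rational(1, 2), Pow(2, -1), Add(7, -16)))) = Add(Pow(426, Rational(1, 2)), Mul(-1, Mul(Rational(1, 2), Rational(1, 2), -9))) = Add(Pow(426, Rational(1, 2)), Mul(-1, Rational(-9, 4))) = Add(Pow(426, Rational(1, 2)), Rational(9, 4)) = Add(Rational(9, 4), Pow(426, Rational(1, 2)))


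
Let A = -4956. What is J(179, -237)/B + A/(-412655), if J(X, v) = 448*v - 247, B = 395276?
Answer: -41956995209/163112617780 ≈ -0.25723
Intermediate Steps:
J(X, v) = -247 + 448*v
J(179, -237)/B + A/(-412655) = (-247 + 448*(-237))/395276 - 4956/(-412655) = (-247 - 106176)*(1/395276) - 4956*(-1/412655) = -106423*1/395276 + 4956/412655 = -106423/395276 + 4956/412655 = -41956995209/163112617780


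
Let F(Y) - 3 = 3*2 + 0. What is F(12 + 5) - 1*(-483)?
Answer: 492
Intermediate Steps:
F(Y) = 9 (F(Y) = 3 + (3*2 + 0) = 3 + (6 + 0) = 3 + 6 = 9)
F(12 + 5) - 1*(-483) = 9 - 1*(-483) = 9 + 483 = 492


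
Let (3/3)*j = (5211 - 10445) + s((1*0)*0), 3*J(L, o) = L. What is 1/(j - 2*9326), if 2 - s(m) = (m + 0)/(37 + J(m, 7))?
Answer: -1/23884 ≈ -4.1869e-5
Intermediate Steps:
J(L, o) = L/3
s(m) = 2 - m/(37 + m/3) (s(m) = 2 - (m + 0)/(37 + m/3) = 2 - m/(37 + m/3))
j = -5232 (j = (5211 - 10445) + (222 - 1*0*0)/(111 + (1*0)*0) = -5234 + (222 - 0*0)/(111 + 0*0) = -5234 + (222 - 1*0)/(111 + 0) = -5234 + (222 + 0)/111 = -5234 + (1/111)*222 = -5234 + 2 = -5232)
1/(j - 2*9326) = 1/(-5232 - 2*9326) = 1/(-5232 - 18652) = 1/(-23884) = -1/23884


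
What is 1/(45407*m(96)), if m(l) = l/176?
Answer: 11/272442 ≈ 4.0376e-5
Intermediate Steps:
m(l) = l/176 (m(l) = l*(1/176) = l/176)
1/(45407*m(96)) = 1/(45407*(((1/176)*96))) = 1/(45407*(6/11)) = (1/45407)*(11/6) = 11/272442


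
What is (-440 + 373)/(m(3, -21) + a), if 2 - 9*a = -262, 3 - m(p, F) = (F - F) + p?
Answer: -201/88 ≈ -2.2841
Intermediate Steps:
m(p, F) = 3 - p (m(p, F) = 3 - ((F - F) + p) = 3 - (0 + p) = 3 - p)
a = 88/3 (a = 2/9 - ⅑*(-262) = 2/9 + 262/9 = 88/3 ≈ 29.333)
(-440 + 373)/(m(3, -21) + a) = (-440 + 373)/((3 - 1*3) + 88/3) = -67/((3 - 3) + 88/3) = -67/(0 + 88/3) = -67/88/3 = -67*3/88 = -201/88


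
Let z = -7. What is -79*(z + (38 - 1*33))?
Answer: 158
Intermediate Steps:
-79*(z + (38 - 1*33)) = -79*(-7 + (38 - 1*33)) = -79*(-7 + (38 - 33)) = -79*(-7 + 5) = -79*(-2) = 158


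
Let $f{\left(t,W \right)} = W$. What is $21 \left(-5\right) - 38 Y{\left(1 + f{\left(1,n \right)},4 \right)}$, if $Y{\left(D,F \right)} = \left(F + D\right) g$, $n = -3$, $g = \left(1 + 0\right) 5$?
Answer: $-485$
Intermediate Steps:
$g = 5$ ($g = 1 \cdot 5 = 5$)
$Y{\left(D,F \right)} = 5 D + 5 F$ ($Y{\left(D,F \right)} = \left(F + D\right) 5 = \left(D + F\right) 5 = 5 D + 5 F$)
$21 \left(-5\right) - 38 Y{\left(1 + f{\left(1,n \right)},4 \right)} = 21 \left(-5\right) - 38 \left(5 \left(1 - 3\right) + 5 \cdot 4\right) = -105 - 38 \left(5 \left(-2\right) + 20\right) = -105 - 38 \left(-10 + 20\right) = -105 - 380 = -485$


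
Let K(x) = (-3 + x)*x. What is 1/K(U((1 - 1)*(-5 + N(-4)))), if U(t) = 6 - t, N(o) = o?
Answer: 1/18 ≈ 0.055556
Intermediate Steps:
K(x) = x*(-3 + x)
1/K(U((1 - 1)*(-5 + N(-4)))) = 1/((6 - (1 - 1)*(-5 - 4))*(-3 + (6 - (1 - 1)*(-5 - 4)))) = 1/((6 - 0*(-9))*(-3 + (6 - 0*(-9)))) = 1/((6 - 1*0)*(-3 + (6 - 1*0))) = 1/((6 + 0)*(-3 + (6 + 0))) = 1/(6*(-3 + 6)) = 1/(6*3) = 1/18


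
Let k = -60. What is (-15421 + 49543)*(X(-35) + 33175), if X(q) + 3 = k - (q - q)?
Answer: 1129847664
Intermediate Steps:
X(q) = -63 (X(q) = -3 + (-60 - (q - q)) = -3 + (-60 - 1*0) = -3 + (-60 + 0) = -3 - 60 = -63)
(-15421 + 49543)*(X(-35) + 33175) = (-15421 + 49543)*(-63 + 33175) = 34122*33112 = 1129847664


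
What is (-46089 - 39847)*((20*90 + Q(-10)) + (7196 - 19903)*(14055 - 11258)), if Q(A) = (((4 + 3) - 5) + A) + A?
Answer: 3054139401392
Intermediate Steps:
Q(A) = 2 + 2*A (Q(A) = ((7 - 5) + A) + A = (2 + A) + A = 2 + 2*A)
(-46089 - 39847)*((20*90 + Q(-10)) + (7196 - 19903)*(14055 - 11258)) = (-46089 - 39847)*((20*90 + (2 + 2*(-10))) + (7196 - 19903)*(14055 - 11258)) = -85936*((1800 + (2 - 20)) - 12707*2797) = -85936*((1800 - 18) - 35541479) = -85936*(1782 - 35541479) = -85936*(-35539697) = 3054139401392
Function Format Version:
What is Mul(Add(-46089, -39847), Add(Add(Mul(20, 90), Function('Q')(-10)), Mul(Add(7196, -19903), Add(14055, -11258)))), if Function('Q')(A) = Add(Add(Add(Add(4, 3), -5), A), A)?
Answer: 3054139401392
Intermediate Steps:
Function('Q')(A) = Add(2, Mul(2, A)) (Function('Q')(A) = Add(Add(Add(7, -5), A), A) = Add(Add(2, A), A) = Add(2, Mul(2, A)))
Mul(Add(-46089, -39847), Add(Add(Mul(20, 90), Function('Q')(-10)), Mul(Add(7196, -19903), Add(14055, -11258)))) = Mul(Add(-46089, -39847), Add(Add(Mul(20, 90), Add(2, Mul(2, -10))), Mul(Add(7196, -19903), Add(14055, -11258)))) = Mul(-85936, Add(Add(1800, Add(2, -20)), Mul(-12707, 2797))) = Mul(-85936, Add(Add(1800, -18), -35541479)) = Mul(-85936, Add(1782, -35541479)) = Mul(-85936, -35539697) = 3054139401392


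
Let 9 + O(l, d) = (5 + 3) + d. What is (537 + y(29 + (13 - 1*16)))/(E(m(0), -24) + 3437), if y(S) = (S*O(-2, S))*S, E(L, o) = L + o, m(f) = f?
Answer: 17437/3413 ≈ 5.1090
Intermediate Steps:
O(l, d) = -1 + d (O(l, d) = -9 + ((5 + 3) + d) = -9 + (8 + d) = -1 + d)
y(S) = S**2*(-1 + S) (y(S) = (S*(-1 + S))*S = S**2*(-1 + S))
(537 + y(29 + (13 - 1*16)))/(E(m(0), -24) + 3437) = (537 + (29 + (13 - 1*16))**2*(-1 + (29 + (13 - 1*16))))/((0 - 24) + 3437) = (537 + (29 + (13 - 16))**2*(-1 + (29 + (13 - 16))))/(-24 + 3437) = (537 + (29 - 3)**2*(-1 + (29 - 3)))/3413 = (537 + 26**2*(-1 + 26))*(1/3413) = (537 + 676*25)*(1/3413) = (537 + 16900)*(1/3413) = 17437*(1/3413) = 17437/3413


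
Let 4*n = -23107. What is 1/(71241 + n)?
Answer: 4/261857 ≈ 1.5276e-5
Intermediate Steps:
n = -23107/4 (n = (¼)*(-23107) = -23107/4 ≈ -5776.8)
1/(71241 + n) = 1/(71241 - 23107/4) = 1/(261857/4) = 4/261857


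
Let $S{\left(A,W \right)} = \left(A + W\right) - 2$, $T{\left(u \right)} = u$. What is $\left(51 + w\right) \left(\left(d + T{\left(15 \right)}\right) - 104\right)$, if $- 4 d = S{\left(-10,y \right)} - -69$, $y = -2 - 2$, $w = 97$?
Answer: $-15133$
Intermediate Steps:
$y = -4$ ($y = -2 - 2 = -4$)
$S{\left(A,W \right)} = -2 + A + W$
$d = - \frac{53}{4}$ ($d = - \frac{\left(-2 - 10 - 4\right) - -69}{4} = - \frac{-16 + 69}{4} = \left(- \frac{1}{4}\right) 53 = - \frac{53}{4} \approx -13.25$)
$\left(51 + w\right) \left(\left(d + T{\left(15 \right)}\right) - 104\right) = \left(51 + 97\right) \left(\left(- \frac{53}{4} + 15\right) - 104\right) = 148 \left(\frac{7}{4} - 104\right) = 148 \left(- \frac{409}{4}\right) = -15133$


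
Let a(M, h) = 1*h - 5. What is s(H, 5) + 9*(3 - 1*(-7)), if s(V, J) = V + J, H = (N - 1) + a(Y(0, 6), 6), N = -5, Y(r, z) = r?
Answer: 90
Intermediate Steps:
a(M, h) = -5 + h (a(M, h) = h - 5 = -5 + h)
H = -5 (H = (-5 - 1) + (-5 + 6) = -6 + 1 = -5)
s(V, J) = J + V
s(H, 5) + 9*(3 - 1*(-7)) = (5 - 5) + 9*(3 - 1*(-7)) = 0 + 9*(3 + 7) = 0 + 9*10 = 0 + 90 = 90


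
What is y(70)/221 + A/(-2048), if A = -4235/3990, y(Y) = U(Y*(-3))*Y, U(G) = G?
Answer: -3432011659/51597312 ≈ -66.515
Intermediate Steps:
y(Y) = -3*Y² (y(Y) = (Y*(-3))*Y = (-3*Y)*Y = -3*Y²)
A = -121/114 (A = -4235*1/3990 = -121/114 ≈ -1.0614)
y(70)/221 + A/(-2048) = -3*70²/221 - 121/114/(-2048) = -3*4900*(1/221) - 121/114*(-1/2048) = -14700*1/221 + 121/233472 = -14700/221 + 121/233472 = -3432011659/51597312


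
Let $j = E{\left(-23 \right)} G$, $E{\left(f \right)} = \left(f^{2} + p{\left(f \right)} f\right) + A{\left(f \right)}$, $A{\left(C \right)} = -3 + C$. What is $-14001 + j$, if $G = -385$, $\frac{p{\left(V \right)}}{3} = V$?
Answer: $-818651$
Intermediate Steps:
$p{\left(V \right)} = 3 V$
$E{\left(f \right)} = -3 + f + 4 f^{2}$ ($E{\left(f \right)} = \left(f^{2} + 3 f f\right) + \left(-3 + f\right) = \left(f^{2} + 3 f^{2}\right) + \left(-3 + f\right) = 4 f^{2} + \left(-3 + f\right) = -3 + f + 4 f^{2}$)
$j = -804650$ ($j = \left(-3 - 23 + 4 \left(-23\right)^{2}\right) \left(-385\right) = \left(-3 - 23 + 4 \cdot 529\right) \left(-385\right) = \left(-3 - 23 + 2116\right) \left(-385\right) = 2090 \left(-385\right) = -804650$)
$-14001 + j = -14001 - 804650 = -818651$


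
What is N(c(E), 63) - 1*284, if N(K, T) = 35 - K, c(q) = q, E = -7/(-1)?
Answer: -256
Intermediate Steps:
E = 7 (E = -7*(-1) = 7)
N(c(E), 63) - 1*284 = (35 - 1*7) - 1*284 = (35 - 7) - 284 = 28 - 284 = -256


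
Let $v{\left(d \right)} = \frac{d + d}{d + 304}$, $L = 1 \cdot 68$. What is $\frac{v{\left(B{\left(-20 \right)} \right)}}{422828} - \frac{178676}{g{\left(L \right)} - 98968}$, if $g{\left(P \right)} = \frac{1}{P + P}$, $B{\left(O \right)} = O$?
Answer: $\frac{364751546236549}{202034604570918} \approx 1.8054$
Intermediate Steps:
$L = 68$
$g{\left(P \right)} = \frac{1}{2 P}$
$v{\left(d \right)} = \frac{2 d}{304 + d}$
$\frac{v{\left(B{\left(-20 \right)} \right)}}{422828} - \frac{178676}{g{\left(L \right)} - 98968} = \frac{2 \left(-20\right) \frac{1}{304 - 20}}{422828} - \frac{178676}{\frac{1}{2 \cdot 68} - 98968} = 2 \left(-20\right) \frac{1}{284} \cdot \frac{1}{422828} - \frac{178676}{\frac{1}{2} \cdot \frac{1}{68} - 98968} = 2 \left(-20\right) \frac{1}{284} \cdot \frac{1}{422828} - \frac{178676}{\frac{1}{136} - 98968} = \left(- \frac{10}{71}\right) \frac{1}{422828} - \frac{178676}{- \frac{13459647}{136}} = - \frac{5}{15010394} - - \frac{24299936}{13459647} = - \frac{5}{15010394} + \frac{24299936}{13459647} = \frac{364751546236549}{202034604570918}$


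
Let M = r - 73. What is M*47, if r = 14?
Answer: -2773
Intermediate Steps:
M = -59 (M = 14 - 73 = -59)
M*47 = -59*47 = -2773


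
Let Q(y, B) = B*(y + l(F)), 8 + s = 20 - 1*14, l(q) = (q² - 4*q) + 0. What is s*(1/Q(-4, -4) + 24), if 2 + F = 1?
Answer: -95/2 ≈ -47.500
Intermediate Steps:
F = -1 (F = -2 + 1 = -1)
l(q) = q² - 4*q
s = -2 (s = -8 + (20 - 1*14) = -8 + (20 - 14) = -8 + 6 = -2)
Q(y, B) = B*(5 + y) (Q(y, B) = B*(y - (-4 - 1)) = B*(y - 1*(-5)) = B*(y + 5) = B*(5 + y))
s*(1/Q(-4, -4) + 24) = -2*(1/(-4*(5 - 4)) + 24) = -2*(1/(-4*1) + 24) = -2*(1/(-4) + 24) = -2*(-¼ + 24) = -2*95/4 = -95/2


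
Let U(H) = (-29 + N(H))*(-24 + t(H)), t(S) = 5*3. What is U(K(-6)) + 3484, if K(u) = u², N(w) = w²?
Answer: -7919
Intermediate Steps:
t(S) = 15
U(H) = 261 - 9*H² (U(H) = (-29 + H²)*(-24 + 15) = (-29 + H²)*(-9) = 261 - 9*H²)
U(K(-6)) + 3484 = (261 - 9*((-6)²)²) + 3484 = (261 - 9*36²) + 3484 = (261 - 9*1296) + 3484 = (261 - 11664) + 3484 = -11403 + 3484 = -7919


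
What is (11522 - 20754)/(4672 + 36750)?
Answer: -4616/20711 ≈ -0.22288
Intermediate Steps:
(11522 - 20754)/(4672 + 36750) = -9232/41422 = -9232*1/41422 = -4616/20711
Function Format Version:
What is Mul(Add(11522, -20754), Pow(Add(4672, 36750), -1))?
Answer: Rational(-4616, 20711) ≈ -0.22288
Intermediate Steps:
Mul(Add(11522, -20754), Pow(Add(4672, 36750), -1)) = Mul(-9232, Pow(41422, -1)) = Mul(-9232, Rational(1, 41422)) = Rational(-4616, 20711)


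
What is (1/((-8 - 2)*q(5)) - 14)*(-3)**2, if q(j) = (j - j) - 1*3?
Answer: -1257/10 ≈ -125.70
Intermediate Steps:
q(j) = -3 (q(j) = 0 - 3 = -3)
(1/((-8 - 2)*q(5)) - 14)*(-3)**2 = (1/(-8 - 2*(-3)) - 14)*(-3)**2 = (-1/3/(-10) - 14)*9 = (-1/10*(-1/3) - 14)*9 = (1/30 - 14)*9 = -419/30*9 = -1257/10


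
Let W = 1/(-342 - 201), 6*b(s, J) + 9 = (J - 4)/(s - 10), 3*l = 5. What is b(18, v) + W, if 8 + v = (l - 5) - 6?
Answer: -6341/3258 ≈ -1.9463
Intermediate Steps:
l = 5/3 (l = (1/3)*5 = 5/3 ≈ 1.6667)
v = -52/3 (v = -8 + ((5/3 - 5) - 6) = -8 + (-10/3 - 6) = -8 - 28/3 = -52/3 ≈ -17.333)
b(s, J) = -3/2 + (-4 + J)/(6*(-10 + s)) (b(s, J) = -3/2 + ((J - 4)/(s - 10))/6 = -3/2 + ((-4 + J)/(-10 + s))/6 = -3/2 + (-4 + J)/(6*(-10 + s)))
W = -1/543 (W = 1/(-543) = -1/543 ≈ -0.0018416)
b(18, v) + W = (86 - 52/3 - 9*18)/(6*(-10 + 18)) - 1/543 = (1/6)*(86 - 52/3 - 162)/8 - 1/543 = (1/6)*(1/8)*(-280/3) - 1/543 = -35/18 - 1/543 = -6341/3258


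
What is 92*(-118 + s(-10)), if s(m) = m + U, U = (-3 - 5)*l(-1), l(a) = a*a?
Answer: -12512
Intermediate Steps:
l(a) = a²
U = -8 (U = (-3 - 5)*(-1)² = -8*1 = -8)
s(m) = -8 + m (s(m) = m - 8 = -8 + m)
92*(-118 + s(-10)) = 92*(-118 + (-8 - 10)) = 92*(-118 - 18) = 92*(-136) = -12512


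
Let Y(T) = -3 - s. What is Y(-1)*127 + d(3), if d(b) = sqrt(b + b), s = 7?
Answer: -1270 + sqrt(6) ≈ -1267.6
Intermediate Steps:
d(b) = sqrt(2)*sqrt(b) (d(b) = sqrt(2*b) = sqrt(2)*sqrt(b))
Y(T) = -10 (Y(T) = -3 - 1*7 = -3 - 7 = -10)
Y(-1)*127 + d(3) = -10*127 + sqrt(2)*sqrt(3) = -1270 + sqrt(6)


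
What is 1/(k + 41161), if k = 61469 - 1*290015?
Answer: -1/187385 ≈ -5.3366e-6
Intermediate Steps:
k = -228546 (k = 61469 - 290015 = -228546)
1/(k + 41161) = 1/(-228546 + 41161) = 1/(-187385) = -1/187385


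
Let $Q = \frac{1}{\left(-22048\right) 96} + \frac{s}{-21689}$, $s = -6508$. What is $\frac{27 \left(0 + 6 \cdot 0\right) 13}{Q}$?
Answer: $0$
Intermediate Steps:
$Q = \frac{13774863175}{45907110912}$ ($Q = \frac{1}{\left(-22048\right) 96} - \frac{6508}{-21689} = \left(- \frac{1}{22048}\right) \frac{1}{96} - - \frac{6508}{21689} = - \frac{1}{2116608} + \frac{6508}{21689} = \frac{13774863175}{45907110912} \approx 0.30006$)
$\frac{27 \left(0 + 6 \cdot 0\right) 13}{Q} = \frac{27 \left(0 + 6 \cdot 0\right) 13}{\frac{13774863175}{45907110912}} = 27 \left(0 + 0\right) 13 \cdot \frac{45907110912}{13774863175} = 27 \cdot 0 \cdot 13 \cdot \frac{45907110912}{13774863175} = 0 \cdot 13 \cdot \frac{45907110912}{13774863175} = 0 \cdot \frac{45907110912}{13774863175} = 0$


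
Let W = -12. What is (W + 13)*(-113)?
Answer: -113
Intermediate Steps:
(W + 13)*(-113) = (-12 + 13)*(-113) = 1*(-113) = -113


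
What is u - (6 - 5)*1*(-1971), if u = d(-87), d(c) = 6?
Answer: 1977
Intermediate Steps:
u = 6
u - (6 - 5)*1*(-1971) = 6 - (6 - 5)*1*(-1971) = 6 - 1*1*(-1971) = 6 - (-1971) = 6 - 1*(-1971) = 6 + 1971 = 1977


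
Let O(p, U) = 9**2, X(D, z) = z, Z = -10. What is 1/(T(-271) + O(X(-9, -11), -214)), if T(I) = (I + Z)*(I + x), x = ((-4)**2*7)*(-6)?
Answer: 1/265064 ≈ 3.7727e-6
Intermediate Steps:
x = -672 (x = (16*7)*(-6) = 112*(-6) = -672)
T(I) = (-672 + I)*(-10 + I) (T(I) = (I - 10)*(I - 672) = (-10 + I)*(-672 + I) = (-672 + I)*(-10 + I))
O(p, U) = 81
1/(T(-271) + O(X(-9, -11), -214)) = 1/((6720 + (-271)**2 - 682*(-271)) + 81) = 1/((6720 + 73441 + 184822) + 81) = 1/(264983 + 81) = 1/265064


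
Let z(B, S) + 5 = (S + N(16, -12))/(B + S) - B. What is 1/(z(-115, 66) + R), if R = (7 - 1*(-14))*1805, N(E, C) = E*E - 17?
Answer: 49/1862430 ≈ 2.6310e-5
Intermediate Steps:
N(E, C) = -17 + E² (N(E, C) = E² - 17 = -17 + E²)
R = 37905 (R = (7 + 14)*1805 = 21*1805 = 37905)
z(B, S) = -5 - B + (239 + S)/(B + S) (z(B, S) = -5 + ((S + (-17 + 16²))/(B + S) - B) = -5 + ((S + (-17 + 256))/(B + S) - B) = -5 + ((S + 239)/(B + S) - B) = -5 + ((239 + S)/(B + S) - B) = -5 + (-B + (239 + S)/(B + S)) = -5 - B + (239 + S)/(B + S))
1/(z(-115, 66) + R) = 1/((239 - 1*(-115)² - 5*(-115) - 4*66 - 1*(-115)*66)/(-115 + 66) + 37905) = 1/((239 - 1*13225 + 575 - 264 + 7590)/(-49) + 37905) = 1/(-(239 - 13225 + 575 - 264 + 7590)/49 + 37905) = 1/(-1/49*(-5085) + 37905) = 1/(5085/49 + 37905) = 1/(1862430/49) = 49/1862430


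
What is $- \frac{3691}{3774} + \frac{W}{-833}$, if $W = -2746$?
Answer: $\frac{428753}{184926} \approx 2.3185$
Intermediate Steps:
$- \frac{3691}{3774} + \frac{W}{-833} = - \frac{3691}{3774} - \frac{2746}{-833} = \left(-3691\right) \frac{1}{3774} - - \frac{2746}{833} = - \frac{3691}{3774} + \frac{2746}{833} = \frac{428753}{184926}$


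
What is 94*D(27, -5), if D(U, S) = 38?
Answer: 3572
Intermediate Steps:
94*D(27, -5) = 94*38 = 3572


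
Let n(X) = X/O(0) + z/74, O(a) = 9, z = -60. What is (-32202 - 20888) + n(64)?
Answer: -17676872/333 ≈ -53084.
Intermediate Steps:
n(X) = -30/37 + X/9 (n(X) = X/9 - 60/74 = X*(1/9) - 60*1/74 = X/9 - 30/37 = -30/37 + X/9)
(-32202 - 20888) + n(64) = (-32202 - 20888) + (-30/37 + (1/9)*64) = -53090 + (-30/37 + 64/9) = -53090 + 2098/333 = -17676872/333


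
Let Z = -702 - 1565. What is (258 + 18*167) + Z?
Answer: 997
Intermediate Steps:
Z = -2267
(258 + 18*167) + Z = (258 + 18*167) - 2267 = (258 + 3006) - 2267 = 3264 - 2267 = 997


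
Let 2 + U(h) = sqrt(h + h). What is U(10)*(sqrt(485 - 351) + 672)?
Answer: -2*(1 - sqrt(5))*(672 + sqrt(134)) ≈ 1689.9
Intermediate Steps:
U(h) = -2 + sqrt(2)*sqrt(h) (U(h) = -2 + sqrt(h + h) = -2 + sqrt(2*h) = -2 + sqrt(2)*sqrt(h))
U(10)*(sqrt(485 - 351) + 672) = (-2 + sqrt(2)*sqrt(10))*(sqrt(485 - 351) + 672) = (-2 + 2*sqrt(5))*(sqrt(134) + 672) = (-2 + 2*sqrt(5))*(672 + sqrt(134))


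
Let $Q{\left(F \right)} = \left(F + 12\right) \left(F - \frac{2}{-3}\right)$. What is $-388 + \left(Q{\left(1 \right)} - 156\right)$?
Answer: $- \frac{1567}{3} \approx -522.33$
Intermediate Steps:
$Q{\left(F \right)} = \left(12 + F\right) \left(\frac{2}{3} + F\right)$ ($Q{\left(F \right)} = \left(12 + F\right) \left(F - - \frac{2}{3}\right) = \left(12 + F\right) \left(F + \frac{2}{3}\right) = \left(12 + F\right) \left(\frac{2}{3} + F\right)$)
$-388 + \left(Q{\left(1 \right)} - 156\right) = -388 + \left(\left(8 + 1^{2} + \frac{38}{3} \cdot 1\right) - 156\right) = -388 + \left(\left(8 + 1 + \frac{38}{3}\right) - 156\right) = -388 + \left(\frac{65}{3} - 156\right) = -388 - \frac{403}{3} = - \frac{1567}{3}$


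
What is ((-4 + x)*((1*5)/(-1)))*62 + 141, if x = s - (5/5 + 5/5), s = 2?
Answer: 1381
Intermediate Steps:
x = 0 (x = 2 - (5/5 + 5/5) = 2 - (5*(⅕) + 5*(⅕)) = 2 - (1 + 1) = 2 - 1*2 = 2 - 2 = 0)
((-4 + x)*((1*5)/(-1)))*62 + 141 = ((-4 + 0)*((1*5)/(-1)))*62 + 141 = -20*(-1)*62 + 141 = -4*(-5)*62 + 141 = 20*62 + 141 = 1240 + 141 = 1381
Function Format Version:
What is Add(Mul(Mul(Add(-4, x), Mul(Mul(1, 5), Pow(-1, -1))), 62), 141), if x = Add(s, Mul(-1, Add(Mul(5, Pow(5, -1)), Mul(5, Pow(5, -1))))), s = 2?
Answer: 1381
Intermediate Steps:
x = 0 (x = Add(2, Mul(-1, Add(Mul(5, Pow(5, -1)), Mul(5, Pow(5, -1))))) = Add(2, Mul(-1, Add(Mul(5, Rational(1, 5)), Mul(5, Rational(1, 5))))) = Add(2, Mul(-1, Add(1, 1))) = Add(2, Mul(-1, 2)) = Add(2, -2) = 0)
Add(Mul(Mul(Add(-4, x), Mul(Mul(1, 5), Pow(-1, -1))), 62), 141) = Add(Mul(Mul(Add(-4, 0), Mul(Mul(1, 5), Pow(-1, -1))), 62), 141) = Add(Mul(Mul(-4, Mul(5, -1)), 62), 141) = Add(Mul(Mul(-4, -5), 62), 141) = Add(Mul(20, 62), 141) = Add(1240, 141) = 1381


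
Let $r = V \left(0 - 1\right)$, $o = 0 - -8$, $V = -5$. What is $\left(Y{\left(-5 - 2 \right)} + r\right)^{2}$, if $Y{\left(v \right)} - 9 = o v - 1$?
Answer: $1849$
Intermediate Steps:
$o = 8$ ($o = 0 + 8 = 8$)
$r = 5$ ($r = - 5 \left(0 - 1\right) = \left(-5\right) \left(-1\right) = 5$)
$Y{\left(v \right)} = 8 + 8 v$ ($Y{\left(v \right)} = 9 + \left(8 v - 1\right) = 9 + \left(-1 + 8 v\right) = 8 + 8 v$)
$\left(Y{\left(-5 - 2 \right)} + r\right)^{2} = \left(\left(8 + 8 \left(-5 - 2\right)\right) + 5\right)^{2} = \left(\left(8 + 8 \left(-7\right)\right) + 5\right)^{2} = \left(\left(8 - 56\right) + 5\right)^{2} = \left(-48 + 5\right)^{2} = \left(-43\right)^{2} = 1849$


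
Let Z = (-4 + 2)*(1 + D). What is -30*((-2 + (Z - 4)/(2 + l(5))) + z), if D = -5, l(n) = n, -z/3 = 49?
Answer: 31170/7 ≈ 4452.9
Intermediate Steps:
z = -147 (z = -3*49 = -147)
Z = 8 (Z = (-4 + 2)*(1 - 5) = -2*(-4) = 8)
-30*((-2 + (Z - 4)/(2 + l(5))) + z) = -30*((-2 + (8 - 4)/(2 + 5)) - 147) = -30*((-2 + 4/7) - 147) = -30*(-10/7 - 147) = -30*(-1039/7) = 31170/7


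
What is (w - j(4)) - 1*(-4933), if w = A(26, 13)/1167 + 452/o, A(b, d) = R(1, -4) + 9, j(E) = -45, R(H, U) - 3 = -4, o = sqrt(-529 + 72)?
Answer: 5809334/1167 - 452*I*sqrt(457)/457 ≈ 4978.0 - 21.144*I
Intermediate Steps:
o = I*sqrt(457) (o = sqrt(-457) = I*sqrt(457) ≈ 21.378*I)
R(H, U) = -1 (R(H, U) = 3 - 4 = -1)
A(b, d) = 8 (A(b, d) = -1 + 9 = 8)
w = 8/1167 - 452*I*sqrt(457)/457 (w = 8/1167 + 452/((I*sqrt(457))) = 8*(1/1167) + 452*(-I*sqrt(457)/457) = 8/1167 - 452*I*sqrt(457)/457 ≈ 0.0068552 - 21.144*I)
(w - j(4)) - 1*(-4933) = ((8/1167 - 452*I*sqrt(457)/457) - 1*(-45)) - 1*(-4933) = ((8/1167 - 452*I*sqrt(457)/457) + 45) + 4933 = (52523/1167 - 452*I*sqrt(457)/457) + 4933 = 5809334/1167 - 452*I*sqrt(457)/457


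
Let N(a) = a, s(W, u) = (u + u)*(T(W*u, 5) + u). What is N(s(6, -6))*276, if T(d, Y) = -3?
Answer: 29808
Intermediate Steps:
s(W, u) = 2*u*(-3 + u) (s(W, u) = (u + u)*(-3 + u) = (2*u)*(-3 + u) = 2*u*(-3 + u))
N(s(6, -6))*276 = (2*(-6)*(-3 - 6))*276 = (2*(-6)*(-9))*276 = 108*276 = 29808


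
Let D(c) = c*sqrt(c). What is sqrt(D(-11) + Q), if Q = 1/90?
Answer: sqrt(10 - 9900*I*sqrt(11))/30 ≈ 4.2717 - 4.2703*I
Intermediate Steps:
Q = 1/90 ≈ 0.011111
D(c) = c**(3/2)
sqrt(D(-11) + Q) = sqrt((-11)**(3/2) + 1/90) = sqrt(-11*I*sqrt(11) + 1/90) = sqrt(1/90 - 11*I*sqrt(11))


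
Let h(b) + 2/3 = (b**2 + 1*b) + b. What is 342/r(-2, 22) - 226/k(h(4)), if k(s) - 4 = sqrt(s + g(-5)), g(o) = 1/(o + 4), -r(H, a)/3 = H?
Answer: 3795/19 - 226*sqrt(201)/19 ≈ 31.100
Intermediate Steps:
r(H, a) = -3*H
g(o) = 1/(4 + o)
h(b) = -2/3 + b**2 + 2*b (h(b) = -2/3 + ((b**2 + 1*b) + b) = -2/3 + ((b**2 + b) + b) = -2/3 + ((b + b**2) + b) = -2/3 + (b**2 + 2*b) = -2/3 + b**2 + 2*b)
k(s) = 4 + sqrt(-1 + s) (k(s) = 4 + sqrt(s + 1/(4 - 5)) = 4 + sqrt(s + 1/(-1)) = 4 + sqrt(s - 1) = 4 + sqrt(-1 + s))
342/r(-2, 22) - 226/k(h(4)) = 342/((-3*(-2))) - 226/(4 + sqrt(-1 + (-2/3 + 4**2 + 2*4))) = 342/6 - 226/(4 + sqrt(-1 + (-2/3 + 16 + 8))) = 342*(1/6) - 226/(4 + sqrt(-1 + 70/3)) = 57 - 226/(4 + sqrt(67/3)) = 57 - 226/(4 + sqrt(201)/3)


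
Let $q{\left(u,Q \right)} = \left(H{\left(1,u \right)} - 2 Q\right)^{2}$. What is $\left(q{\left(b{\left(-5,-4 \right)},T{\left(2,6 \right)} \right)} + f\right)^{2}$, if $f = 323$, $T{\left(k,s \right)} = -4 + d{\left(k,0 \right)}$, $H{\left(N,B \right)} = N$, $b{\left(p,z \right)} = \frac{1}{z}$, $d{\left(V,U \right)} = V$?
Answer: $121104$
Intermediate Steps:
$T{\left(k,s \right)} = -4 + k$
$q{\left(u,Q \right)} = \left(1 - 2 Q\right)^{2}$
$\left(q{\left(b{\left(-5,-4 \right)},T{\left(2,6 \right)} \right)} + f\right)^{2} = \left(\left(-1 + 2 \left(-4 + 2\right)\right)^{2} + 323\right)^{2} = \left(\left(-1 + 2 \left(-2\right)\right)^{2} + 323\right)^{2} = \left(\left(-1 - 4\right)^{2} + 323\right)^{2} = \left(\left(-5\right)^{2} + 323\right)^{2} = \left(25 + 323\right)^{2} = 348^{2} = 121104$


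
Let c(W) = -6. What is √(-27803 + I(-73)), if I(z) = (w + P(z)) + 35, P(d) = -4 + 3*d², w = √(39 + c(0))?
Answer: √(-11785 + √33) ≈ 108.53*I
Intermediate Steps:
w = √33 (w = √(39 - 6) = √33 ≈ 5.7446)
I(z) = 31 + √33 + 3*z² (I(z) = (√33 + (-4 + 3*z²)) + 35 = (-4 + √33 + 3*z²) + 35 = 31 + √33 + 3*z²)
√(-27803 + I(-73)) = √(-27803 + (31 + √33 + 3*(-73)²)) = √(-27803 + (31 + √33 + 3*5329)) = √(-27803 + (31 + √33 + 15987)) = √(-27803 + (16018 + √33)) = √(-11785 + √33)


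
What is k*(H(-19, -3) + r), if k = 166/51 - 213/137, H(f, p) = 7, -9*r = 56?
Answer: 83153/62883 ≈ 1.3223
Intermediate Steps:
r = -56/9 (r = -⅑*56 = -56/9 ≈ -6.2222)
k = 11879/6987 (k = 166*(1/51) - 213*1/137 = 166/51 - 213/137 = 11879/6987 ≈ 1.7002)
k*(H(-19, -3) + r) = 11879*(7 - 56/9)/6987 = (11879/6987)*(7/9) = 83153/62883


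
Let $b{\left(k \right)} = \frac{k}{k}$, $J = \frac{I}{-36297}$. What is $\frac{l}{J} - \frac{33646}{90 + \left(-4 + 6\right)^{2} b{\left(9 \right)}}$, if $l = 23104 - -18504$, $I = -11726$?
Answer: $\frac{35392137787}{275561} \approx 1.2844 \cdot 10^{5}$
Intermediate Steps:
$J = \frac{11726}{36297}$ ($J = - \frac{11726}{-36297} = \left(-11726\right) \left(- \frac{1}{36297}\right) = \frac{11726}{36297} \approx 0.32306$)
$l = 41608$ ($l = 23104 + 18504 = 41608$)
$b{\left(k \right)} = 1$
$\frac{l}{J} - \frac{33646}{90 + \left(-4 + 6\right)^{2} b{\left(9 \right)}} = \frac{41608}{\frac{11726}{36297}} - \frac{33646}{90 + \left(-4 + 6\right)^{2} \cdot 1} = 41608 \cdot \frac{36297}{11726} - \frac{33646}{90 + 2^{2} \cdot 1} = \frac{755122788}{5863} - \frac{33646}{90 + 4 \cdot 1} = \frac{755122788}{5863} - \frac{33646}{90 + 4} = \frac{755122788}{5863} - \frac{33646}{94} = \frac{755122788}{5863} - \frac{16823}{47} = \frac{35392137787}{275561}$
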